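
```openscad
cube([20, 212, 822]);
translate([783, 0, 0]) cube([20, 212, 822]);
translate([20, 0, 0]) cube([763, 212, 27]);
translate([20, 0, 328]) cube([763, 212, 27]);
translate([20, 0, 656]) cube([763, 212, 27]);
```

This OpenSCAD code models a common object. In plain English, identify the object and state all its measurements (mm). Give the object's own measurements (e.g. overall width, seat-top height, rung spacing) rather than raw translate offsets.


An open bookshelf. Two side panels, each 20 mm thick, 212 mm deep and 822 mm tall, stand 803 mm apart (outside-to-outside). Between them sit 3 shelves, each 27 mm thick and 212 mm deep, spanning the full gap between the sides. The bottom shelf rests on the floor (its underside at z = 0) and the clear gap between one shelf's top and the next shelf's underside is 301 mm.


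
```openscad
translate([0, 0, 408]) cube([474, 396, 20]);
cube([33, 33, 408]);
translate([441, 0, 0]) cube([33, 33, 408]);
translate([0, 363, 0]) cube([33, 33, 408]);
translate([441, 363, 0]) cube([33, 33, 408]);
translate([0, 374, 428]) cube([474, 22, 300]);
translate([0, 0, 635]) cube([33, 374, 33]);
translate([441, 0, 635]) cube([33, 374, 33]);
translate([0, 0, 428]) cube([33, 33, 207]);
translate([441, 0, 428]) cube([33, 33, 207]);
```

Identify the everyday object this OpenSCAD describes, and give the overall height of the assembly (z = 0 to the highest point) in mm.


A chair. The overall height is 728 mm.

A slab on four corner posts with a tall panel at the back — a chair. The seat slab sits at z = 408 with thickness 20, and the 300 mm backrest starts at the seat top, so the overall height is 408 + 20 + 300 = 728 mm.


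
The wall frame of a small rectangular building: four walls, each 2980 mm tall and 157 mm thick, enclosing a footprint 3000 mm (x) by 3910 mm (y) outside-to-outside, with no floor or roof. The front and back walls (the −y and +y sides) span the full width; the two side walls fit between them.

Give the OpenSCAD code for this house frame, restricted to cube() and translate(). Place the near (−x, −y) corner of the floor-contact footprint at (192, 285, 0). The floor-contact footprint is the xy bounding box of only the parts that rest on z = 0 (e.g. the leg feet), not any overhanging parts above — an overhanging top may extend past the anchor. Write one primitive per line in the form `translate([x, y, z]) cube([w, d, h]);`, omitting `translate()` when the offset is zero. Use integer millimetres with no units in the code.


translate([192, 285, 0]) cube([3000, 157, 2980]);
translate([192, 4038, 0]) cube([3000, 157, 2980]);
translate([192, 442, 0]) cube([157, 3596, 2980]);
translate([3035, 442, 0]) cube([157, 3596, 2980]);


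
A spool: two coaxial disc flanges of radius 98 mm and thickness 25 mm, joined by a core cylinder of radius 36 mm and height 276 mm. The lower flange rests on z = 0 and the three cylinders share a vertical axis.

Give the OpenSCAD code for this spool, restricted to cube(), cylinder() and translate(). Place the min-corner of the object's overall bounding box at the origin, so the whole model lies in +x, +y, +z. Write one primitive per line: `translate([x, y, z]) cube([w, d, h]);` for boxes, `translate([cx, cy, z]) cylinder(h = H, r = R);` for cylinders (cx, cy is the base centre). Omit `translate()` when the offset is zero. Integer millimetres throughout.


translate([98, 98, 0]) cylinder(h = 25, r = 98);
translate([98, 98, 25]) cylinder(h = 276, r = 36);
translate([98, 98, 301]) cylinder(h = 25, r = 98);


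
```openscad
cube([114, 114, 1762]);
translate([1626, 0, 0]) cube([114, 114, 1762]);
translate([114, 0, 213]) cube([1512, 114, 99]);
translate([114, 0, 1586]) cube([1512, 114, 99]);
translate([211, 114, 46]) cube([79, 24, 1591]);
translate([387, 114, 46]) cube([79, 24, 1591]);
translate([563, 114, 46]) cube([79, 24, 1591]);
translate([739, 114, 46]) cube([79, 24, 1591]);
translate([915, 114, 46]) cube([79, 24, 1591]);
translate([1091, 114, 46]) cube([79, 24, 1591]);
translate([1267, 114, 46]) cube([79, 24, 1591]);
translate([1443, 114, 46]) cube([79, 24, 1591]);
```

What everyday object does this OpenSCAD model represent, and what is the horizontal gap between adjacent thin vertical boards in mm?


A fence section. The picket gap is 97 mm.

Two posts, two rails, 8 pickets — a fence section. Span 1512 mm holds 8 pickets of 79 mm with 9 equal gaps: ⌊(1512 − 8·79) / 9⌋ = 97 mm.


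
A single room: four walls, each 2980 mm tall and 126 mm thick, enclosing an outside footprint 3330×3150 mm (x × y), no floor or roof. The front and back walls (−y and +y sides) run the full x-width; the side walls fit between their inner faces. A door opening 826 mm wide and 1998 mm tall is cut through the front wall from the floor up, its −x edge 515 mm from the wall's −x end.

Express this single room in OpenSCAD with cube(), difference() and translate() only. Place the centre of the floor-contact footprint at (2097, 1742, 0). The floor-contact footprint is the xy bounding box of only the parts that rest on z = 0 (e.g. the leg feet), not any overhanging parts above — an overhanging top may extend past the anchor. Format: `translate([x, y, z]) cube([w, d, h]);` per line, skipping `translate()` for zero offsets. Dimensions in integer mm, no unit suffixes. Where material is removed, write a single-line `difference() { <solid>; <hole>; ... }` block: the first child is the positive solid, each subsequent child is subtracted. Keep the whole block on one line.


difference() { translate([432, 167, 0]) cube([3330, 126, 2980]); translate([947, 167, 0]) cube([826, 126, 1998]); }
translate([432, 3191, 0]) cube([3330, 126, 2980]);
translate([432, 293, 0]) cube([126, 2898, 2980]);
translate([3636, 293, 0]) cube([126, 2898, 2980]);


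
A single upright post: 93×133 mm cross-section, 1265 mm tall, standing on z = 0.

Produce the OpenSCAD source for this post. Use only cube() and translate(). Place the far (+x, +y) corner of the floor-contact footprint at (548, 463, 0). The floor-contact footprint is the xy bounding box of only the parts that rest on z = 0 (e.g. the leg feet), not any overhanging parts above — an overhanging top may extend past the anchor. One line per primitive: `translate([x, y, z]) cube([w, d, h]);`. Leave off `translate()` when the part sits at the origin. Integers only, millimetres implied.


translate([455, 330, 0]) cube([93, 133, 1265]);


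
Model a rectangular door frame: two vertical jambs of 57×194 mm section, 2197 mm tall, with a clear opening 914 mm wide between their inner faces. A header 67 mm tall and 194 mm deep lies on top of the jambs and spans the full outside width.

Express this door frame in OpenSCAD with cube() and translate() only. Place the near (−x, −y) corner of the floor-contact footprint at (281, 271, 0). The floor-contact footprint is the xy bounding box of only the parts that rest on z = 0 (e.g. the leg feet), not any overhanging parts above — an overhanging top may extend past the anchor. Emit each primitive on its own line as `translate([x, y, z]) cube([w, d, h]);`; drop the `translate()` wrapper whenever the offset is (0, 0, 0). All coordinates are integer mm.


translate([281, 271, 0]) cube([57, 194, 2197]);
translate([1252, 271, 0]) cube([57, 194, 2197]);
translate([281, 271, 2197]) cube([1028, 194, 67]);


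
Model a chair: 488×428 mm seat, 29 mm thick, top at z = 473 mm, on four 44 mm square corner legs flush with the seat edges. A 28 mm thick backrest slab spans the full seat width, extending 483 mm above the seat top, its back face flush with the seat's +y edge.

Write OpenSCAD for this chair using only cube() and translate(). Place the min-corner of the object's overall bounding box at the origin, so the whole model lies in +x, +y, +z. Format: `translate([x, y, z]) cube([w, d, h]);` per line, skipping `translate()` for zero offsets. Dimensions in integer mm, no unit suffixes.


translate([0, 0, 444]) cube([488, 428, 29]);
cube([44, 44, 444]);
translate([444, 0, 0]) cube([44, 44, 444]);
translate([0, 384, 0]) cube([44, 44, 444]);
translate([444, 384, 0]) cube([44, 44, 444]);
translate([0, 400, 473]) cube([488, 28, 483]);


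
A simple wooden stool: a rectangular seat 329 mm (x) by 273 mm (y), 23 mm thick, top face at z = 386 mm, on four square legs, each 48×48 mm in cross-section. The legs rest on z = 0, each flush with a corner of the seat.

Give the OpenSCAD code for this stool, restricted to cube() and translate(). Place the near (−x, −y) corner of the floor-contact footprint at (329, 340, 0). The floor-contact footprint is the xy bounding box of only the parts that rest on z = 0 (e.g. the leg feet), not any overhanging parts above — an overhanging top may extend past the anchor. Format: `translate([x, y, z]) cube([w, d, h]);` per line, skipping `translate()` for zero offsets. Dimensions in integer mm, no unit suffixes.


translate([329, 340, 363]) cube([329, 273, 23]);
translate([329, 340, 0]) cube([48, 48, 363]);
translate([610, 340, 0]) cube([48, 48, 363]);
translate([329, 565, 0]) cube([48, 48, 363]);
translate([610, 565, 0]) cube([48, 48, 363]);


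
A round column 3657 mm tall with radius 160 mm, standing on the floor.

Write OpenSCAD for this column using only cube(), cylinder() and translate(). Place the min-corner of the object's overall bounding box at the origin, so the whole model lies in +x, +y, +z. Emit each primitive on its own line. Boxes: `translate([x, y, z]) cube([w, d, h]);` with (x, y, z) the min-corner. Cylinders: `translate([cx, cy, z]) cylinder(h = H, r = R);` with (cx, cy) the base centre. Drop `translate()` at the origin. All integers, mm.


translate([160, 160, 0]) cylinder(h = 3657, r = 160);


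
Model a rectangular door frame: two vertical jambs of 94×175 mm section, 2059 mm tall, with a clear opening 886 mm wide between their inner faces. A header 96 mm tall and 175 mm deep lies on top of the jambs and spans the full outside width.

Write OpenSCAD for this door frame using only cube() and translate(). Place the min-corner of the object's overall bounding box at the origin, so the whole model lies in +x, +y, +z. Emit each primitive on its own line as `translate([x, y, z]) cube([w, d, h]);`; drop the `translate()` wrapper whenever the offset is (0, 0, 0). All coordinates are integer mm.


cube([94, 175, 2059]);
translate([980, 0, 0]) cube([94, 175, 2059]);
translate([0, 0, 2059]) cube([1074, 175, 96]);


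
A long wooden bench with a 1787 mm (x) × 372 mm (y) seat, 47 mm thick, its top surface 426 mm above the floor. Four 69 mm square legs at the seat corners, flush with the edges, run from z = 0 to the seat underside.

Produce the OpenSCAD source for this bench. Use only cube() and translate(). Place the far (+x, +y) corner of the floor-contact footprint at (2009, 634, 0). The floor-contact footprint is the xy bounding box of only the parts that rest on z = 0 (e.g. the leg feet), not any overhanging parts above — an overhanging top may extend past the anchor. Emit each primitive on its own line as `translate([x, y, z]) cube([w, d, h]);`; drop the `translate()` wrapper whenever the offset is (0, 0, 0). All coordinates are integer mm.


// leg_h = 426 − 47 = 379
translate([222, 262, 379]) cube([1787, 372, 47]);
translate([222, 262, 0]) cube([69, 69, 379]);
translate([222, 565, 0]) cube([69, 69, 379]);
translate([1940, 262, 0]) cube([69, 69, 379]);
translate([1940, 565, 0]) cube([69, 69, 379]);


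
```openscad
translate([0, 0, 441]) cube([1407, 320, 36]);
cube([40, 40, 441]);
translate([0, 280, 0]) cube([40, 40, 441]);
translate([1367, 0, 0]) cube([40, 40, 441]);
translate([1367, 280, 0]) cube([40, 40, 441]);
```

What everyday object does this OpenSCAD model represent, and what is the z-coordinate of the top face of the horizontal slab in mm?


A bench. The seat-top height is 477 mm.

A long slab on four corner posts — a bench. The slab sits at z = 441 with thickness 36, so the top is 441 + 36 = 477 mm.


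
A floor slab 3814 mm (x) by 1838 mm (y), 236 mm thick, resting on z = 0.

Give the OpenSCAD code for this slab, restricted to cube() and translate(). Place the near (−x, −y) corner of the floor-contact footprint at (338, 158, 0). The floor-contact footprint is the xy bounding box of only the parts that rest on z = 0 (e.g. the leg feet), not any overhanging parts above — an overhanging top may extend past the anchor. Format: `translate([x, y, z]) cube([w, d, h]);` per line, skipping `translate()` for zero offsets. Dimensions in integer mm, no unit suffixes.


translate([338, 158, 0]) cube([3814, 1838, 236]);


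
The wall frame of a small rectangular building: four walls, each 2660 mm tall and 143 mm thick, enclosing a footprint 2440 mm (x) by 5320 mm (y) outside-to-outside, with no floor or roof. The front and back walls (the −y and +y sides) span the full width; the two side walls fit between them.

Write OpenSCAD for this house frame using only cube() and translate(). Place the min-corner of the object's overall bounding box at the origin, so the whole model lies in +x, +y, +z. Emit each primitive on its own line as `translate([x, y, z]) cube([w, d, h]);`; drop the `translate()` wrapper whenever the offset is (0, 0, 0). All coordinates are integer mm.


cube([2440, 143, 2660]);
translate([0, 5177, 0]) cube([2440, 143, 2660]);
translate([0, 143, 0]) cube([143, 5034, 2660]);
translate([2297, 143, 0]) cube([143, 5034, 2660]);


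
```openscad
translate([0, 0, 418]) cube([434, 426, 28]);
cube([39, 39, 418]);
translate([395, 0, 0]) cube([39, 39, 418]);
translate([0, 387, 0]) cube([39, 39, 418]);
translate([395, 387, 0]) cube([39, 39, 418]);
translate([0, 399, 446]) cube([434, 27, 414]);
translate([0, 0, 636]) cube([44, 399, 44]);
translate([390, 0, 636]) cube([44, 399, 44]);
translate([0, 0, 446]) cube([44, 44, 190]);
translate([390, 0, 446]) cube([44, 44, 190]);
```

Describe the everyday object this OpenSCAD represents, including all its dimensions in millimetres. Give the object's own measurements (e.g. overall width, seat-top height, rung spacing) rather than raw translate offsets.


A chair. The seat is a 434×426×28 mm slab with its top at z = 446 mm, on four 39×39 mm corner legs (flush with the seat edges, standing on z = 0). A flat backrest 27 mm thick, 414 mm tall, spans the full seat width and rises from the seat top along its +y edge, rear face flush with the rear of the seat. Two armrests of 44×44 mm section run along each side from the seat's front edge to the front of the backrest, top faces 234 mm above the seat top and outer faces flush with the seat's x-edges; a 44×44 mm post under the front of each armrest stands on the seat at the front corner.


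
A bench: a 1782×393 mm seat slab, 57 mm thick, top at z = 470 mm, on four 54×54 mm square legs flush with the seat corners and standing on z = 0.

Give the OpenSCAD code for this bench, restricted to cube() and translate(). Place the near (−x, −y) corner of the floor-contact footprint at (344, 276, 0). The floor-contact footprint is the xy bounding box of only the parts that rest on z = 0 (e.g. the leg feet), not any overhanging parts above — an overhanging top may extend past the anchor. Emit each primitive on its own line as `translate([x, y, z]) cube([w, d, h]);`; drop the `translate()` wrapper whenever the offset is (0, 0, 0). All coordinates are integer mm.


// leg_h = 470 − 57 = 413
translate([344, 276, 413]) cube([1782, 393, 57]);
translate([344, 276, 0]) cube([54, 54, 413]);
translate([344, 615, 0]) cube([54, 54, 413]);
translate([2072, 276, 0]) cube([54, 54, 413]);
translate([2072, 615, 0]) cube([54, 54, 413]);


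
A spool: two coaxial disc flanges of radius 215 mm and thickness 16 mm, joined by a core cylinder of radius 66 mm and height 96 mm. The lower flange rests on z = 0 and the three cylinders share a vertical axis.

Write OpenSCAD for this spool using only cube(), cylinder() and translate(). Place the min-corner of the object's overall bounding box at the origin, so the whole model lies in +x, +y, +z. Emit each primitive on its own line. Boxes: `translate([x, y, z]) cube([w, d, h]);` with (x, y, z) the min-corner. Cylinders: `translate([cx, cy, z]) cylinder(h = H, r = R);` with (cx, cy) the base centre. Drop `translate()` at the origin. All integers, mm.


translate([215, 215, 0]) cylinder(h = 16, r = 215);
translate([215, 215, 16]) cylinder(h = 96, r = 66);
translate([215, 215, 112]) cylinder(h = 16, r = 215);


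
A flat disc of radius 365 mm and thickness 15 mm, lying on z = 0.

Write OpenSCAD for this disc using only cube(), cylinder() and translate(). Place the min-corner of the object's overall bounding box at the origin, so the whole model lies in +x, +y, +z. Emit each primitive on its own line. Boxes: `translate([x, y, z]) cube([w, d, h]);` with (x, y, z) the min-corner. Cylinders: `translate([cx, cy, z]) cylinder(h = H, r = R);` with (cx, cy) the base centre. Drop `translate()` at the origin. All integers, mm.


translate([365, 365, 0]) cylinder(h = 15, r = 365);


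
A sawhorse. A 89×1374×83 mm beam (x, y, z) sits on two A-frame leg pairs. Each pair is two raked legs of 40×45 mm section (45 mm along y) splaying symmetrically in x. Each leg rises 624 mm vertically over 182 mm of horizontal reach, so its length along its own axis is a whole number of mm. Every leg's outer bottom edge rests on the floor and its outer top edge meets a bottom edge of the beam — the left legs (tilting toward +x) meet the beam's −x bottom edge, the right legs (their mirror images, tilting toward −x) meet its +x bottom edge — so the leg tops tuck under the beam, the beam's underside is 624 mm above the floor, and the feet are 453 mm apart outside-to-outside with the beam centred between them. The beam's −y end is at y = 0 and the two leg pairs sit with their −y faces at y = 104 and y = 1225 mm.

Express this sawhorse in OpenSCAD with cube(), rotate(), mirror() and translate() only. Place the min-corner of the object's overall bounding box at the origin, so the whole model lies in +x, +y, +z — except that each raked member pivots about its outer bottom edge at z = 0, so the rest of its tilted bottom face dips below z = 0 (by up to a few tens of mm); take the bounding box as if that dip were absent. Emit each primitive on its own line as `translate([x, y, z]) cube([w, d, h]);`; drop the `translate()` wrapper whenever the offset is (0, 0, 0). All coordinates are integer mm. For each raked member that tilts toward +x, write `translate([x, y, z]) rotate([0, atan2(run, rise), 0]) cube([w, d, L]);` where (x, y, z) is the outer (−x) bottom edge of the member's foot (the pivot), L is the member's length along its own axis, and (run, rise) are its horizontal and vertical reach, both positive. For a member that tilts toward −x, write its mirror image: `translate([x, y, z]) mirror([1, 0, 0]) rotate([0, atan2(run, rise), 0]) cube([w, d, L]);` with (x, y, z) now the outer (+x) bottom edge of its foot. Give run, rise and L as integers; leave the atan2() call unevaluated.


translate([182, 0, 624]) cube([89, 1374, 83]);
translate([0, 104, 0]) rotate([0, atan2(182, 624), 0]) cube([40, 45, 650]);
translate([453, 104, 0]) mirror([1, 0, 0]) rotate([0, atan2(182, 624), 0]) cube([40, 45, 650]);
translate([0, 1225, 0]) rotate([0, atan2(182, 624), 0]) cube([40, 45, 650]);
translate([453, 1225, 0]) mirror([1, 0, 0]) rotate([0, atan2(182, 624), 0]) cube([40, 45, 650]);


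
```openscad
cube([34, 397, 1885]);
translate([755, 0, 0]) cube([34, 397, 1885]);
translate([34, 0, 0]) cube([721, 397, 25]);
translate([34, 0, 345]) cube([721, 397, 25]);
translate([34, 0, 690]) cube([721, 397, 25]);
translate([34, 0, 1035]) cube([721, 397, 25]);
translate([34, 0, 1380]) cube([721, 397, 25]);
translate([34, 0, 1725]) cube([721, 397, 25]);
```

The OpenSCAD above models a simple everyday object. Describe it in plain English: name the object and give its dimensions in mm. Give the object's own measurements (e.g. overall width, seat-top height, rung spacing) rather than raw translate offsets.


An open bookshelf. Two side panels, each 34 mm thick, 397 mm deep and 1885 mm tall, stand 789 mm apart (outside-to-outside). Between them sit 6 shelves, each 25 mm thick and 397 mm deep, spanning the full gap between the sides. The bottom shelf rests on the floor (its underside at z = 0) and the clear gap between one shelf's top and the next shelf's underside is 320 mm.


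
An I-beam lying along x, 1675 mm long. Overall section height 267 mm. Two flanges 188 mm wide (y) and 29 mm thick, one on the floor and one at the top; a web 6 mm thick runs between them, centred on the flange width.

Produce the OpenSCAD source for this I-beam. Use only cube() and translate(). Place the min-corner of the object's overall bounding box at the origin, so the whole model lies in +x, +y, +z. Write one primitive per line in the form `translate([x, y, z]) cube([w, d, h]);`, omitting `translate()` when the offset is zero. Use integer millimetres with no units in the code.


cube([1675, 188, 29]);
translate([0, 91, 29]) cube([1675, 6, 209]);
translate([0, 0, 238]) cube([1675, 188, 29]);


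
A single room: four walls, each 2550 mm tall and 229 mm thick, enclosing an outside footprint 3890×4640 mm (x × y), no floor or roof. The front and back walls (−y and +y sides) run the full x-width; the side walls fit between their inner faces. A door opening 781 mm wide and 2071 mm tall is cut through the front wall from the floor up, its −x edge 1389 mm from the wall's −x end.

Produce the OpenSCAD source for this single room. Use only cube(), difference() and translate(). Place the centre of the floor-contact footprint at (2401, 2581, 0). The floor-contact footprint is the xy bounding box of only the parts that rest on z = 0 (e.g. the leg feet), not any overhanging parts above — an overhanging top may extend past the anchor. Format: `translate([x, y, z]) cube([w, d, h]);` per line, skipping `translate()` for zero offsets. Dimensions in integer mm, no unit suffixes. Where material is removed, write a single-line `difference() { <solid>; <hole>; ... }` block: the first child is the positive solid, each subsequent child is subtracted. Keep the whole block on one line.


difference() { translate([456, 261, 0]) cube([3890, 229, 2550]); translate([1845, 261, 0]) cube([781, 229, 2071]); }
translate([456, 4672, 0]) cube([3890, 229, 2550]);
translate([456, 490, 0]) cube([229, 4182, 2550]);
translate([4117, 490, 0]) cube([229, 4182, 2550]);


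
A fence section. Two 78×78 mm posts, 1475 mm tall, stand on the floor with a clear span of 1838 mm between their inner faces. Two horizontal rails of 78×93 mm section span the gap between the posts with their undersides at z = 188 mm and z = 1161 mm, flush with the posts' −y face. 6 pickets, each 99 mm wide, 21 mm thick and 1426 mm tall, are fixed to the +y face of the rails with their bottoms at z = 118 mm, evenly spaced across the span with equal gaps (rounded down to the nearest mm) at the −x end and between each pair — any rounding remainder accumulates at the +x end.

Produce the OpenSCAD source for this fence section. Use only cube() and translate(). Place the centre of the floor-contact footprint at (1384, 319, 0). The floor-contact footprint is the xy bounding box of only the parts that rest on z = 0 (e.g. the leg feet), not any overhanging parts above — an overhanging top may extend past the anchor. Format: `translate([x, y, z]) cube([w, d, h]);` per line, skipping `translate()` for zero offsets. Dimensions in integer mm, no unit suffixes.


translate([387, 280, 0]) cube([78, 78, 1475]);
translate([2303, 280, 0]) cube([78, 78, 1475]);
translate([465, 280, 188]) cube([1838, 78, 93]);
translate([465, 280, 1161]) cube([1838, 78, 93]);
translate([642, 358, 118]) cube([99, 21, 1426]);
translate([918, 358, 118]) cube([99, 21, 1426]);
translate([1194, 358, 118]) cube([99, 21, 1426]);
translate([1470, 358, 118]) cube([99, 21, 1426]);
translate([1746, 358, 118]) cube([99, 21, 1426]);
translate([2022, 358, 118]) cube([99, 21, 1426]);


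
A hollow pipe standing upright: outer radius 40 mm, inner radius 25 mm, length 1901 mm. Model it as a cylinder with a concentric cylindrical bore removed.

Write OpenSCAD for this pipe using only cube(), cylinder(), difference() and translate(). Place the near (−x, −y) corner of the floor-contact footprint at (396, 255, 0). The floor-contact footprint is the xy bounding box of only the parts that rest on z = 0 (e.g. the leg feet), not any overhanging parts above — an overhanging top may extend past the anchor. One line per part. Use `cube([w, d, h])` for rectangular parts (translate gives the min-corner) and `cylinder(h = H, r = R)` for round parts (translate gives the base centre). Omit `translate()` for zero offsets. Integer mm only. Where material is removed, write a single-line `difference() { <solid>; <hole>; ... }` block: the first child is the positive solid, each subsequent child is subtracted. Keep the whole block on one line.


difference() { translate([436, 295, 0]) cylinder(h = 1901, r = 40); translate([436, 295, 0]) cylinder(h = 1901, r = 25); }


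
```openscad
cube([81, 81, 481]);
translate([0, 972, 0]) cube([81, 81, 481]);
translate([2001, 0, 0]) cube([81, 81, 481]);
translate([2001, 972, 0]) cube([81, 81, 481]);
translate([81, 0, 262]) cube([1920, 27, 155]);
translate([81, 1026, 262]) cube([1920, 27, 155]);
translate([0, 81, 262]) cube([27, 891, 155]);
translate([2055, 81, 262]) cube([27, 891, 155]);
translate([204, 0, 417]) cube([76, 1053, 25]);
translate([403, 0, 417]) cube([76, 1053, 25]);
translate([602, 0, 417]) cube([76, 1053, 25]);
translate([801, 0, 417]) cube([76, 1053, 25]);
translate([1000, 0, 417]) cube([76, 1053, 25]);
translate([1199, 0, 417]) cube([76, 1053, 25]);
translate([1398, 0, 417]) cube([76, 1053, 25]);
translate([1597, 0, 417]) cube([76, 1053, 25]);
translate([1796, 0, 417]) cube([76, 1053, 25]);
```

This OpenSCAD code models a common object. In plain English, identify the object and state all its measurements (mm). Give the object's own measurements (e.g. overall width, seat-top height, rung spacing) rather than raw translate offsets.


A bed frame 2082 mm long (x) by 1053 mm wide (y). Four 81×81 mm corner posts, 481 mm tall, at the corners of the footprint. Four rails of 27 mm thickness and 155 mm height run between adjacent posts with their undersides at z = 262 mm, their outer faces flush with the outside of the frame (the two x-running rails run between the posts' inner faces; the two y-running rails run between the posts' inner faces). 9 slats, each 76 mm wide (x) and 25 mm thick, lie across the top of the two x-running rails, running the full 1053 mm width of the frame in y; along x they sit between the end posts with a 123 mm gap after the −x posts and between neighbouring slats, leaving 129 mm before the +x posts.


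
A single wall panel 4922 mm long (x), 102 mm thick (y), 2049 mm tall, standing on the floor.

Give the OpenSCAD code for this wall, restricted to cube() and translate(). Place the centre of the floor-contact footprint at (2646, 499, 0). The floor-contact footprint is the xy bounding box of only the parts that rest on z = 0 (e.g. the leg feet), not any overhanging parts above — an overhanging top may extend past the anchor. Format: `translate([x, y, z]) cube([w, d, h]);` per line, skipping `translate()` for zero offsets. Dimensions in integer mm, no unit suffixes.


translate([185, 448, 0]) cube([4922, 102, 2049]);


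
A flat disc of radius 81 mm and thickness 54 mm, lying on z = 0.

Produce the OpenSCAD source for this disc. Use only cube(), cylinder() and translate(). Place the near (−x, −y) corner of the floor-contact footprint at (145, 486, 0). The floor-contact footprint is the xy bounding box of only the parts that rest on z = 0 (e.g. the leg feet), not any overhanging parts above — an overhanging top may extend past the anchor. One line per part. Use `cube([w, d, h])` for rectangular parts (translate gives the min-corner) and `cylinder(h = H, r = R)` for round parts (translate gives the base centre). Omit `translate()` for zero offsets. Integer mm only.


translate([226, 567, 0]) cylinder(h = 54, r = 81);


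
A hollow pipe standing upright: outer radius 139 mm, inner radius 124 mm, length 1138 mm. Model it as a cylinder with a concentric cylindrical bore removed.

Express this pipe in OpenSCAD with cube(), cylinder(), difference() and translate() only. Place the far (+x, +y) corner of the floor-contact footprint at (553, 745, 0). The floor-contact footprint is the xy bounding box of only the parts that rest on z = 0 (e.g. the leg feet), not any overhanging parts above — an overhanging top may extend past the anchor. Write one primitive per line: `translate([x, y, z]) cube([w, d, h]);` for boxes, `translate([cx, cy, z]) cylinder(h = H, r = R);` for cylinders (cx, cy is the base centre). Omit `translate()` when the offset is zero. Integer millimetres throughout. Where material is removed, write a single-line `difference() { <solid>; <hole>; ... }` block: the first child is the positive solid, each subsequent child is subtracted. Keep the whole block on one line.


difference() { translate([414, 606, 0]) cylinder(h = 1138, r = 139); translate([414, 606, 0]) cylinder(h = 1138, r = 124); }


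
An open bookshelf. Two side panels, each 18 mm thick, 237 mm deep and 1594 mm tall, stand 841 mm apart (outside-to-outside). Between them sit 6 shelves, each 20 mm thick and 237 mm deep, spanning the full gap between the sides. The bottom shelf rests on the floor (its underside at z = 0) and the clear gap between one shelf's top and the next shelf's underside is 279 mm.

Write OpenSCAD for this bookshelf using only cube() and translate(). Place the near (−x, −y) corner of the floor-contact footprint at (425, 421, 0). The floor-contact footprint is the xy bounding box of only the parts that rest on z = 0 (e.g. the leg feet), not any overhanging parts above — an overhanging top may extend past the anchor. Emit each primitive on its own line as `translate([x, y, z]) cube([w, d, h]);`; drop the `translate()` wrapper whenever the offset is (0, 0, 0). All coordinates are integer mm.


translate([425, 421, 0]) cube([18, 237, 1594]);
translate([1248, 421, 0]) cube([18, 237, 1594]);
translate([443, 421, 0]) cube([805, 237, 20]);
translate([443, 421, 299]) cube([805, 237, 20]);
translate([443, 421, 598]) cube([805, 237, 20]);
translate([443, 421, 897]) cube([805, 237, 20]);
translate([443, 421, 1196]) cube([805, 237, 20]);
translate([443, 421, 1495]) cube([805, 237, 20]);


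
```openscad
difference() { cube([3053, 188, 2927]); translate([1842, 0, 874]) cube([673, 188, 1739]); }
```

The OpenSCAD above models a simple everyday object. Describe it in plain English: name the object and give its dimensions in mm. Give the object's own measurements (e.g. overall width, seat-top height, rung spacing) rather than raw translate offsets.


A wall 3053 mm long (x), 188 mm thick (y), 2927 mm tall, with a rectangular window opening cut through it. The opening is 673 mm wide and 1739 mm tall; its sill is at z = 874 mm and its near (−x) edge is 1842 mm from the wall's −x end. The opening passes through the full wall thickness.


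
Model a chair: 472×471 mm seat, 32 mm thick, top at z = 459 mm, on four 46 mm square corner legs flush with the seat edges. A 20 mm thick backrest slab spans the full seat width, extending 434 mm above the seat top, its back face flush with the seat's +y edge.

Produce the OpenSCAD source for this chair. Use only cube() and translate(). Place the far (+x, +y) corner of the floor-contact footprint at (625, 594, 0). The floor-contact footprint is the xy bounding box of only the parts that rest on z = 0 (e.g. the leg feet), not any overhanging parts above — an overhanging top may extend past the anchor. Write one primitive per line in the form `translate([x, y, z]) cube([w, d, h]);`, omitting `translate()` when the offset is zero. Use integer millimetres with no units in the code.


translate([153, 123, 427]) cube([472, 471, 32]);
translate([153, 123, 0]) cube([46, 46, 427]);
translate([579, 123, 0]) cube([46, 46, 427]);
translate([153, 548, 0]) cube([46, 46, 427]);
translate([579, 548, 0]) cube([46, 46, 427]);
translate([153, 574, 459]) cube([472, 20, 434]);


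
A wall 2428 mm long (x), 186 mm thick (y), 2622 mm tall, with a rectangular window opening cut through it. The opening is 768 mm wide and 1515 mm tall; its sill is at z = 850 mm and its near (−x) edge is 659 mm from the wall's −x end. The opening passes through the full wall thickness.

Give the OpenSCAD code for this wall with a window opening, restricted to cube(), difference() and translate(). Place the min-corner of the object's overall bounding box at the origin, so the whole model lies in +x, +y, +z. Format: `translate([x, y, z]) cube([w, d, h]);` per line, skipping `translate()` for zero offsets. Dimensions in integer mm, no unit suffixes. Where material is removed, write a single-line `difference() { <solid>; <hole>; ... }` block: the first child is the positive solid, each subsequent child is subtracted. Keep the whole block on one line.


difference() { cube([2428, 186, 2622]); translate([659, 0, 850]) cube([768, 186, 1515]); }


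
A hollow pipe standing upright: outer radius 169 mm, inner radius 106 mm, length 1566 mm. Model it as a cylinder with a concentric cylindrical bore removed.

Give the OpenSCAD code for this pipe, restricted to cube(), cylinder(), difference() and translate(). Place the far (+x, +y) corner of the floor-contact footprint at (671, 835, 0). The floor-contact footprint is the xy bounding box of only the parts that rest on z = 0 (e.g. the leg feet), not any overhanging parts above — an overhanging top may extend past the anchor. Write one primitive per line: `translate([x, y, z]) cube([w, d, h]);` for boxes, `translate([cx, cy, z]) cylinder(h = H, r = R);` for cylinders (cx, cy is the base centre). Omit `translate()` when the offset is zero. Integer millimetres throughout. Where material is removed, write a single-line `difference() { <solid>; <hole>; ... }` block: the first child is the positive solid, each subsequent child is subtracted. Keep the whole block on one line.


difference() { translate([502, 666, 0]) cylinder(h = 1566, r = 169); translate([502, 666, 0]) cylinder(h = 1566, r = 106); }


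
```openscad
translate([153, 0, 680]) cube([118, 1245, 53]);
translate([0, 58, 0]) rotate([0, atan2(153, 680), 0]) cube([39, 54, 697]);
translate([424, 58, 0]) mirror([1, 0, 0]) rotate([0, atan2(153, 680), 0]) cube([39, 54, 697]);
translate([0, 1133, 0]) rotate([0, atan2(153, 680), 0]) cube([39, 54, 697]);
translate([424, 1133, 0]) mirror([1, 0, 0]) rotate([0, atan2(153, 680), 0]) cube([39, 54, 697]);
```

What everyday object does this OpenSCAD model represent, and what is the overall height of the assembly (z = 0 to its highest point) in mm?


A sawhorse. The overall height is 733 mm.

A beam across two mirrored pairs of raked legs — a sawhorse. The beam's underside is at z = 680 (matching the legs' vertical rise in atan2(153, 680)) and the beam is 53 mm tall, so its top is at 680 + 53 = 733 mm. The raked legs top out at the beam's underside, so that is the highest point.


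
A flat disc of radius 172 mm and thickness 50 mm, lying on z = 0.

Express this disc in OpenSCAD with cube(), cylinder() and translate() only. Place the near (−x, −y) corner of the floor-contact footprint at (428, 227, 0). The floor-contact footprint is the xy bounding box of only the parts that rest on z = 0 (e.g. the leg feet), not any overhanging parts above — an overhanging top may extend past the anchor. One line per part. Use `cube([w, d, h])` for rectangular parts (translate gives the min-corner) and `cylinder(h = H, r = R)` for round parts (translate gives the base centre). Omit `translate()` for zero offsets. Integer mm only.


translate([600, 399, 0]) cylinder(h = 50, r = 172);


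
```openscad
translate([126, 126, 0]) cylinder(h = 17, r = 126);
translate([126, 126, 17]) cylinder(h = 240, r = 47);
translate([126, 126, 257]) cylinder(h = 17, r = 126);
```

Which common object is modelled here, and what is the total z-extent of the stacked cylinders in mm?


A spool. The overall height is 274 mm.

Three coaxial cylinders, large–small–large — a spool. Two 17 mm flanges and a 240 mm core give 17 + 240 + 17 = 274 mm.


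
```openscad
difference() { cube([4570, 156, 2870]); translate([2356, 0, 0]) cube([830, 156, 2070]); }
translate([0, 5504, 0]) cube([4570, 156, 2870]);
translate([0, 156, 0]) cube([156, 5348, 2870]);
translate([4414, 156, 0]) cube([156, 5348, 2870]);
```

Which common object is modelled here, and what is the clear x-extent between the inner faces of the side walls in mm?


A single room. The interior width is 4258 mm.

Four walls enclosing a rectangle with a door in the front wall — a room. Outside width 4570 minus two 156 mm walls gives 4258 mm.


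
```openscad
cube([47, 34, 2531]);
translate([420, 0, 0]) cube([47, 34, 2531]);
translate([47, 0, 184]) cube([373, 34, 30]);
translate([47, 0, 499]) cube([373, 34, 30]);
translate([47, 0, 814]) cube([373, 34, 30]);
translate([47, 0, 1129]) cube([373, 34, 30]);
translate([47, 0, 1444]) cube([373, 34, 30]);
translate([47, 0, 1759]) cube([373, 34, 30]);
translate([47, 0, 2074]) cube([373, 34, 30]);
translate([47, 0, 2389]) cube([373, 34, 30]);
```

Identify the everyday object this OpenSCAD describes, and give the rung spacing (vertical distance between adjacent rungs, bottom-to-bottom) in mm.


A ladder. The rung spacing is 315 mm.

Two tall 47×34 posts with 8 short bars between them — a ladder. Adjacent rungs sit at z = 184 and z = 499, so the spacing is 499 − 184 = 315 mm.


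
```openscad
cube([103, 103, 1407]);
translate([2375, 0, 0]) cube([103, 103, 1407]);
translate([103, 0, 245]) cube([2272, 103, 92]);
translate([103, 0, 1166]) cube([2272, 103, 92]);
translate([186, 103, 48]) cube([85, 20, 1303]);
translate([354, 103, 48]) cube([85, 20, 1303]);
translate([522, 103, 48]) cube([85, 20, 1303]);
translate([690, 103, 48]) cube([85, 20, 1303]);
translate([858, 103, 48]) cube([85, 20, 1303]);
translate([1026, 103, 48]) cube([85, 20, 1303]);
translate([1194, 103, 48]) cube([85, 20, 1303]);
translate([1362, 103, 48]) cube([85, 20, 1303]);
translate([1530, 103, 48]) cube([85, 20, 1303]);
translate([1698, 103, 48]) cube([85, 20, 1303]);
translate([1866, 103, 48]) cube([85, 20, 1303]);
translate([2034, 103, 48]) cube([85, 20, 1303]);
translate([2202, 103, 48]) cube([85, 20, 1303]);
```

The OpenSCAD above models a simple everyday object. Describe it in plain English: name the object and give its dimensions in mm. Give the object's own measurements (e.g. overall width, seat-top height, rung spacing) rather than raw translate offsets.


A fence section. Two 103×103 mm posts, 1407 mm tall, stand on the floor with a clear span of 2272 mm between their inner faces. Two horizontal rails of 103×92 mm section span the gap between the posts with their undersides at z = 245 mm and z = 1166 mm, flush with the posts' −y face. 13 pickets, each 85 mm wide, 20 mm thick and 1303 mm tall, are fixed to the +y face of the rails with their bottoms at z = 48 mm, spaced across the span with a 83 mm gap after the −x post and between neighbouring pickets, with 88 mm left before the +x post.


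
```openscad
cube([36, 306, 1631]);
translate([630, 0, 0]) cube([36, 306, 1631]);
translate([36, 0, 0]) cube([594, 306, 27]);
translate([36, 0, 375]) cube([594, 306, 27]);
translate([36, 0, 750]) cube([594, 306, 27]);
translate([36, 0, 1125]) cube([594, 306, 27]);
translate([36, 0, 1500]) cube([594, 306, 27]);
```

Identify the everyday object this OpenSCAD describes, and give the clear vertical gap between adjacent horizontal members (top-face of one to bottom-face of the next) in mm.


A bookshelf. The clear shelf gap is 348 mm.

Two tall side panels with 5 horizontal boards between them — a bookshelf. The first two shelf undersides are at z = 0 and z = 375; with shelf thickness 27, the clear gap is 375 − 0 − 27 = 348 mm.


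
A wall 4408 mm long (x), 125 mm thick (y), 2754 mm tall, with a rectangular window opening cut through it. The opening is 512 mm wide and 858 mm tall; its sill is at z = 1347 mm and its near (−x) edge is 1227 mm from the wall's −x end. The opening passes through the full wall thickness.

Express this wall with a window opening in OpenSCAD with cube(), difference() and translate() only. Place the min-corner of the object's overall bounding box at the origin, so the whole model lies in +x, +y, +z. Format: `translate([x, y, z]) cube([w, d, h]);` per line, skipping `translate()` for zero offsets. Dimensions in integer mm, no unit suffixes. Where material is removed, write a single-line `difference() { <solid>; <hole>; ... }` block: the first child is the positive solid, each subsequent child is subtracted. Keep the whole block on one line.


difference() { cube([4408, 125, 2754]); translate([1227, 0, 1347]) cube([512, 125, 858]); }
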